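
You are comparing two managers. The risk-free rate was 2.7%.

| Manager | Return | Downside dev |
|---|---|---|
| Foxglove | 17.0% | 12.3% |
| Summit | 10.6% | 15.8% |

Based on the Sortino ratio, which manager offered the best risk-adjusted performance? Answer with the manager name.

Foxglove: Sortino ratio = (17.0% − 2.7%) / 12.3% = 1.163
Summit: Sortino ratio = (10.6% − 2.7%) / 15.8% = 0.500
Highest: Foxglove (1.163).

Foxglove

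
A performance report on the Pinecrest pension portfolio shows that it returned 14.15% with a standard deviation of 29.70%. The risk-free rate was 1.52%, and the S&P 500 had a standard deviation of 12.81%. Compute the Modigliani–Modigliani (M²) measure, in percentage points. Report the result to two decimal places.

6.97

Sharpe = (Rp − Rf) / σp = (14.15% − 1.52%) / 29.70% = 0.4253
M² = Rf + Sharpe × σm = 1.52% + 0.4253 × 12.81% = 6.9681%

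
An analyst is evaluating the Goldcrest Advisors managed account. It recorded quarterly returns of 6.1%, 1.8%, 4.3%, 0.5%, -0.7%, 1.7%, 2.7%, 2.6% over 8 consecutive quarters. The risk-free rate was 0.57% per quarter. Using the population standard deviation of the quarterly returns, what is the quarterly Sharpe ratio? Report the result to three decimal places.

0.910

r̄ = (6.1 + 1.8 + 4.3 + 0.5 − 0.7 + 1.7 + 2.7 + 2.6) / 8 = 2.3750%
Population std dev = √[31.4950 / 8] = 1.9842%
Sharpe = (r̄ − rf) / σ = (2.3750 − 0.57) / 1.9842 = 1.8050 / 1.9842 = 0.9097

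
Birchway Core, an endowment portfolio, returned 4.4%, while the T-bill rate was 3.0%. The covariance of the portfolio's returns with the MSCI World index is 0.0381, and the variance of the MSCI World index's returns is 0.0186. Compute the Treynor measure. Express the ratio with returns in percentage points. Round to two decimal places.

0.68

β = Cov / Var = 0.0381 / 0.0186 = 2.0484
Treynor = (Rp − Rf) / β = (4.4% − 3.0%) / 2.0484 = 1.40 / 2.0484 = 0.6835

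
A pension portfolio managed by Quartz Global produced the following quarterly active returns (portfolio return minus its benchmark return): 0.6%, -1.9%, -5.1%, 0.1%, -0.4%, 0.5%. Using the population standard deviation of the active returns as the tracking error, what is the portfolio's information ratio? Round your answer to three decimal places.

-0.517

r̄ = (0.6 − 1.9 − 5.1 + 0.1 − 0.4 + 0.5) / 6 = -1.0333%
Σ(r − r̄)² = 23.9933; population σ = √(23.9933/6) = 1.9997%
IR = r̄ / tracking error = -1.0333 / 1.9997 = -0.5167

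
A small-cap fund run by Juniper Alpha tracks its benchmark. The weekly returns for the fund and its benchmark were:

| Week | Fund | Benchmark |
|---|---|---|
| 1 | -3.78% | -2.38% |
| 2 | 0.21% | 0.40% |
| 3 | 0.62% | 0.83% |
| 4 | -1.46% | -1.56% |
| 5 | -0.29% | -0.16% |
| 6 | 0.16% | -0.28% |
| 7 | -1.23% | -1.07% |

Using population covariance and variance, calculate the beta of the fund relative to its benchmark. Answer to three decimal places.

r̄p = -0.8243%,  r̄m = -0.6029%
Cov = Σ(rp − r̄p)(rm − r̄m) / 7 = 1.3874
Var(rm) = Σ(rm − r̄m)² / 7 = 1.0931
β = Cov / Var = 1.3874 / 1.0931 = 1.2692

1.269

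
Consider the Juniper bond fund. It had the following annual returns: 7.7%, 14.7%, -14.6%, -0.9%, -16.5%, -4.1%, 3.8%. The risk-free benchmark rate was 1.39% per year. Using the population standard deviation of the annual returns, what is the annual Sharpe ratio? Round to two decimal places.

-0.27

Mean return r̄ = -9.90 / 7 = -1.4143%
Σ(r − r̄)² = (7.7 − (-1.4143))² + (14.7 − (-1.4143))² + … = 778.8486
σ = √[778.8486 / 7] = 10.5482%
Sharpe = (r̄ − rf) / σ = (-1.4143 − 1.39) / 10.5482 = -2.8043 / 10.5482 = -0.2659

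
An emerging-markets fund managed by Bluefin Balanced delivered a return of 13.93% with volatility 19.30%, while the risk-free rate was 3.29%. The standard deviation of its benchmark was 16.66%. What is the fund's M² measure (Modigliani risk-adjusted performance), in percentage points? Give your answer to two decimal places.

12.47

Sharpe = (Rp − Rf) / σp = (13.93% − 3.29%) / 19.30% = 0.5513
M² = Rf + Sharpe × σm = 3.29% + 0.5513 × 16.66% = 12.4747%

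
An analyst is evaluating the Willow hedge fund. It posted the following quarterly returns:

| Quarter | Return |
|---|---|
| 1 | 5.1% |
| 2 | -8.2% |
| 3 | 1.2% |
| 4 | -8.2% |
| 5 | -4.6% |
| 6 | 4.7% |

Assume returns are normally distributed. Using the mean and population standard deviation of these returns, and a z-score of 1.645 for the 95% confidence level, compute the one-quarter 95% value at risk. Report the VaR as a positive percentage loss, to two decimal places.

10.89

Mean return μ = -10.00 / 6 = -1.6667%
Population σ = √[Σ(r − μ)² / 6] = √[188.5133 / 6] = √31.4189 = 5.6053%
VaR = −(μ − z·σ) = −(-1.6667 − 1.645 × 5.6053) = −(-10.8874) = 10.8874%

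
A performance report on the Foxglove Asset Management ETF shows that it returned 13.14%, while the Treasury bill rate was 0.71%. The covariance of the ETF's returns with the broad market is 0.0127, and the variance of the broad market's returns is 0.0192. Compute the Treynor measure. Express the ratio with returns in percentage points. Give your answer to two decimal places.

18.79

β = Cov / Var = 0.0127 / 0.0192 = 0.6615
Treynor = (Rp − Rf) / β = (13.14% − 0.71%) / 0.6615 = 12.43 / 0.6615 = 18.7906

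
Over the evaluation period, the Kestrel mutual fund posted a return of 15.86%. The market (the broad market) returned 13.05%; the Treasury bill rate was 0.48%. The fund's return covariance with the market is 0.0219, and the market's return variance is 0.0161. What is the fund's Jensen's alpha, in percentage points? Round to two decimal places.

-1.72

β = Cov / Var = 0.0219 / 0.0161 = 1.3602
E[R] = Rf + β(Rm − Rf) = 0.48% + 1.3602 × (13.05% − 0.48%) = 17.5777%
α = Rp − E[R] = 15.86% − 17.5777% = -1.7177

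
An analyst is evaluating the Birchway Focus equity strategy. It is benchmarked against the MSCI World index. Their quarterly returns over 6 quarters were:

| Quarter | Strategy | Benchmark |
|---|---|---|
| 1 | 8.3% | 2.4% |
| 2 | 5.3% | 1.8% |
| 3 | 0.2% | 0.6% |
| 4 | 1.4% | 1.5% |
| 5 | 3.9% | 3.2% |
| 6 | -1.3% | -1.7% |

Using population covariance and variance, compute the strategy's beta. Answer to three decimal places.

r̄p = 2.9667%,  r̄m = 1.3000%
Cov = Σ(rp − r̄p)(rm − r̄m) / 6 = 3.8717
Var(rm) = Σ(rm − r̄m)² / 6 = 2.4333
β = Cov / Var = 3.8717 / 2.4333 = 1.5911

1.591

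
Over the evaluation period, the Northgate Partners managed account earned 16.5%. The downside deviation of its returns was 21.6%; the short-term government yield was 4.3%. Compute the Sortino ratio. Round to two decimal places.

0.56

Sortino = (Rp − Rf) / σd = (16.5% − 4.3%) / 21.6% = 12.20% / 21.6% = 0.5648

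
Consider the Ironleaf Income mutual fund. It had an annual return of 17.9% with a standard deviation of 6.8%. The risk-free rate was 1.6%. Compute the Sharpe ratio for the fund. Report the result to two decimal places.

2.40

Sharpe = (Rp − Rf) / σp = (17.9% − 1.6%) / 6.8% = 16.30% / 6.8% = 2.3971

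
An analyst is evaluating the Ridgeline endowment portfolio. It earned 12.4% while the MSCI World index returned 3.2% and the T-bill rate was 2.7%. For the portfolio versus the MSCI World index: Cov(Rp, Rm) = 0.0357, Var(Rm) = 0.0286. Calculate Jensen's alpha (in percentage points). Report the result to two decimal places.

9.08

β = Cov / Var = 0.0357 / 0.0286 = 1.2483
E[R] = Rf + β(Rm − Rf) = 2.7% + 1.2483 × (3.2% − 2.7%) = 3.3242%
α = Rp − E[R] = 12.4% − 3.3242% = 9.0758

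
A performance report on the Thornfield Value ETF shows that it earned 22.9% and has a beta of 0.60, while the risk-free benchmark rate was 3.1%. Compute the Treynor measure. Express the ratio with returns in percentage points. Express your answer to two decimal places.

Treynor = (Rp − Rf) / β = (22.9% − 3.1%) / 0.60 = 19.80 / 0.60 = 33.0000

33.00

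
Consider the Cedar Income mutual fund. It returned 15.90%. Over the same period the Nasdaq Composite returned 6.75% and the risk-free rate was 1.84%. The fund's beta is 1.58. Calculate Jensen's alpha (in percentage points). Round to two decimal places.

6.30

CAPM expected return = Rf + β(Rm − Rf) = 1.84% + 1.58 × (6.75% − 1.84%) = 1.84 + 1.58 × 4.91 = 9.5978%
Jensen's α = Rp − E[R] = 15.90% − 9.5978% = 6.3022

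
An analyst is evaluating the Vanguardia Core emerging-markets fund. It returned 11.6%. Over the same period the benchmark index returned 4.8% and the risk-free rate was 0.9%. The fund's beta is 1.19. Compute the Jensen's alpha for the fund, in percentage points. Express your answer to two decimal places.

6.06

CAPM expected return = Rf + β(Rm − Rf) = 0.9% + 1.19 × (4.8% − 0.9%) = 0.9 + 1.19 × 3.90 = 5.5410%
Jensen's α = Rp − E[R] = 11.6% − 5.5410% = 6.0590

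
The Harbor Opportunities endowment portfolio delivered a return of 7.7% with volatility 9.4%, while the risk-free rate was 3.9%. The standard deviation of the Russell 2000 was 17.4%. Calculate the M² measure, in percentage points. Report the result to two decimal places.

10.93

Sharpe = (Rp − Rf) / σp = (7.7% − 3.9%) / 9.4% = 0.4043
M² = Rf + Sharpe × σm = 3.9% + 0.4043 × 17.4% = 10.9348%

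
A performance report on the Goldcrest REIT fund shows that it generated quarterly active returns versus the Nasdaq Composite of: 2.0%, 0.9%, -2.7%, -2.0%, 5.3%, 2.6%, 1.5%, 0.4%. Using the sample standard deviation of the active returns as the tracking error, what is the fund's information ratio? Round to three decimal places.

r̄ = (2 + 0.9 − 2.7 − 2 + 5.3 + 2.6 + 1.5 + 0.4) / 8 = 1.0000%
Σ(r − r̄)² = (2 − 1.0000)² + (0.9 − 1.0000)² + … = 45.3600
sample σ = √(45.3600 / 7) = √6.4800 = 2.5456%
IR = r̄ / tracking error = 1.0000 / 2.5456 = 0.3928

0.393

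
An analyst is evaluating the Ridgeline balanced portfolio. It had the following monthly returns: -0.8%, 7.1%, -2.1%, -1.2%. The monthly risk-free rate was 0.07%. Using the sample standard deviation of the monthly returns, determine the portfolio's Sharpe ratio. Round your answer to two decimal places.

r̄ = (-0.8 + 7.1 − 2.1 − 1.2) / 4 = 0.7500%
Sample σ = √[Σ(r − r̄)² / 3] = √[54.6500 / 3] = √18.2167 = 4.2681%
Sharpe = (r̄ − rf) / σ = (0.7500 − 0.07) / 4.2681 = 0.6800 / 4.2681 = 0.1593

0.16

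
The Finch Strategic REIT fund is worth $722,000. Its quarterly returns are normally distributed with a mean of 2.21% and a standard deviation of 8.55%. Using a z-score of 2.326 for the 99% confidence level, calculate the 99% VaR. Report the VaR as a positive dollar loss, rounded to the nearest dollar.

Return at the 99% tail: μ − z·σ = 2.21% − 2.326 × 8.55% = 2.21 − 19.8873 = -17.6773%
VaR = −(-17.6773%) × $722,000 = 17.6773% × $722,000 = $127,630

$127,630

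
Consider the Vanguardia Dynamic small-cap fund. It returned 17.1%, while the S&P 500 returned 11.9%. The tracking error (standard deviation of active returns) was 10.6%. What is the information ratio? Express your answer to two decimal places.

0.49

IR = (Rp − Rb) / TE = (17.1% − 11.9%) / 10.6% = 5.20% / 10.6% = 0.4906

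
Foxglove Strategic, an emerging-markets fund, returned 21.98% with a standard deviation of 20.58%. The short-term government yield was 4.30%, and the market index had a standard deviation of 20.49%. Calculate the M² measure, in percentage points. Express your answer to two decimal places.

Sharpe = (Rp − Rf) / σp = (21.98% − 4.30%) / 20.58% = 0.8591
M² = Rf + Sharpe × σm = 4.30% + 0.8591 × 20.49% = 21.9030%

21.90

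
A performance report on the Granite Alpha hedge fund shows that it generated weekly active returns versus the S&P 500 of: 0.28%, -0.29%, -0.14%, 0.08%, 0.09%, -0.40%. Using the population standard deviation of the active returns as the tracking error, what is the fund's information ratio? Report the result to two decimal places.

-0.27

Mean return r̄ = -0.380 / 6 = -0.0633%
Σ(r − r̄)² = 0.3325; population σ = √(0.3325/6) = 0.2354%
IR = r̄ / tracking error = -0.0633 / 0.2354 = -0.2689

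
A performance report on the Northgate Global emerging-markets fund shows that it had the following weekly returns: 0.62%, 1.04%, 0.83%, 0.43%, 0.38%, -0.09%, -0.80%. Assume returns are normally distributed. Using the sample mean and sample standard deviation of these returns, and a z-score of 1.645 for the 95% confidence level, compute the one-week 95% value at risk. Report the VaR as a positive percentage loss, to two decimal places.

r̄ = (0.62 + 1.04 + 0.83 + 0.43 + 0.38 − 0.09 − 0.8) / 7 = 0.3443%
Sample σ = √[Σ(r − r̄)² / 6] = √[2.3026 / 6] = √0.3838 = 0.6195%
VaR = −(r̄ − z·σ) = −(0.3443 − 1.645 × 0.6195) = −(-0.6748) = 0.6748%

0.67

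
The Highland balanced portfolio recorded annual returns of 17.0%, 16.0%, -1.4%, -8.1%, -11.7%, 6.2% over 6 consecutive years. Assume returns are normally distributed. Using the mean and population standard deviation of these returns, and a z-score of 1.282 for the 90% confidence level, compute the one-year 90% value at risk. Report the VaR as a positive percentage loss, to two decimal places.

μ = (17 + 16 − 1.4 − 8.1 − 11.7 + 6.2) / 6 = 3.0000%
Σ(r − μ)² = 733.9000; population σ = √(733.9000/6) = 11.0597%
VaR = −(μ − z·σ) = −(3.0000 − 1.282 × 11.0597) = −(-11.1785) = 11.1785%

11.18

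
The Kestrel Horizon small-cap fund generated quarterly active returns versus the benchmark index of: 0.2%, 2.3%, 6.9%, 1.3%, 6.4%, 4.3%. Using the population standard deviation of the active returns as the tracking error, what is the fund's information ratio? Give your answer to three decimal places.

r̄ = (0.2 + 2.3 + 6.9 + 1.3 + 6.4 + 4.3) / 6 = 3.5667%
Population std dev = √[37.7533 / 6] = 2.5084%
IR = r̄ / tracking error = 3.5667 / 2.5084 = 1.4219

1.422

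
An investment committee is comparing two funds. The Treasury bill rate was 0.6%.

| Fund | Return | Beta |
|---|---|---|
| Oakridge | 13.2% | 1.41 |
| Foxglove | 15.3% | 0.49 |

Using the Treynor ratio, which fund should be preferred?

Oakridge: Treynor = (13.2% − 0.6%) / 1.41 = 8.936
Foxglove: Treynor = (15.3% − 0.6%) / 0.49 = 30.000
Highest: Foxglove (30.000).

Foxglove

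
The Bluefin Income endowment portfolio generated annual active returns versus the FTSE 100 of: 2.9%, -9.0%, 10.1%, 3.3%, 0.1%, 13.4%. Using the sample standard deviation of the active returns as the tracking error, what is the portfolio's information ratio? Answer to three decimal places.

0.440

Mean return r̄ = 20.80 / 6 = 3.4667%
Sample std dev = √[309.7733 / 5] = 7.8711%
IR = r̄ / tracking error = 3.4667 / 7.8711 = 0.4404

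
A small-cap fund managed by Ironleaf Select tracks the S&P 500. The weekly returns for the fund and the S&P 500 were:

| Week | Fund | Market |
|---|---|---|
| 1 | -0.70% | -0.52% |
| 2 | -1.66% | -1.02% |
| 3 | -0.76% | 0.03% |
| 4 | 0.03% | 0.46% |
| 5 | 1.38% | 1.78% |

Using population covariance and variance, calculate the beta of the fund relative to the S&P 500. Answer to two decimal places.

1.04

r̄p = -0.3420%,  r̄m = 0.1460%
Cov = Σ(rp − r̄p)(rm − r̄m) / 5 = 0.9509
Var(rm) = Σ(rm − r̄m)² / 5 = 0.9170
β = Cov / Var = 0.9509 / 0.9170 = 1.0370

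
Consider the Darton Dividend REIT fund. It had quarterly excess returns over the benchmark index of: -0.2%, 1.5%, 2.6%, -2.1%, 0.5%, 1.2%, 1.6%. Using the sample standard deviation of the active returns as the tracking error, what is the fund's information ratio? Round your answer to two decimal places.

Mean return r̄ = 5.10 / 7 = 0.7286%
Σ(r − r̄)² = (-0.2 − 0.7286)² + (1.5 − 0.7286)² + … = 13.9943
σ = √[13.9943 / 6] = 1.5272%
IR = r̄ / tracking error = 0.7286 / 1.5272 = 0.4771

0.48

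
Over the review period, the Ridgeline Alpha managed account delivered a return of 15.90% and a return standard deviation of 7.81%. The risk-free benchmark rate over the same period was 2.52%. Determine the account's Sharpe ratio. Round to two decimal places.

Sharpe = (Rp − Rf) / σp = (15.90% − 2.52%) / 7.81% = 13.38% / 7.81% = 1.7132

1.71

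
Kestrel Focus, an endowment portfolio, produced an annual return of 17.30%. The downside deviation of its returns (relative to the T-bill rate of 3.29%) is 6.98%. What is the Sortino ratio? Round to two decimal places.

Sortino = (Rp − Rf) / σd = (17.30% − 3.29%) / 6.98% = 14.01% / 6.98% = 2.0072

2.01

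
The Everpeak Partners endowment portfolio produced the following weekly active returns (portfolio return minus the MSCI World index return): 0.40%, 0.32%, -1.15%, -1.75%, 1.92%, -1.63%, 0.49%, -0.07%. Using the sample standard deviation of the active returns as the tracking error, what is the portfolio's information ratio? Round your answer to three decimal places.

μ = (0.4 + 0.32 − 1.15 − 1.75 + 1.92 − 1.63 + 0.49 − 0.07) / 8 = -0.1838%
Sample σ = √[Σ(r − μ)² / 7] = √[10.9656 / 7] = √1.5665 = 1.2516%
IR = μ / tracking error = -0.1838 / 1.2516 = -0.1469

-0.147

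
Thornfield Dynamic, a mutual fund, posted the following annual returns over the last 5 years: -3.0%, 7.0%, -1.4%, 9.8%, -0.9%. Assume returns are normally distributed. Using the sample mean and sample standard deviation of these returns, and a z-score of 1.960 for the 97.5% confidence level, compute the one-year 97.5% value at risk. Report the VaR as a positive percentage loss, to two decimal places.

Mean return r̄ = 11.50 / 5 = 2.3000%
Σ(r − r̄)² = 130.3600; sample σ = √(130.3600/4) = 5.7088%
VaR = −(r̄ − z·σ) = −(2.3000 − 1.960 × 5.7088) = −(-8.8892) = 8.8892%

8.89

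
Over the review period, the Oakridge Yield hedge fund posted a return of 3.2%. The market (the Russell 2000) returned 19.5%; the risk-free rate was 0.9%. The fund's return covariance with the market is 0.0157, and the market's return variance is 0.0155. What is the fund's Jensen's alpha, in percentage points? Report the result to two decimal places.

-16.54

β = Cov / Var = 0.0157 / 0.0155 = 1.0129
E[R] = Rf + β(Rm − Rf) = 0.9% + 1.0129 × (19.5% − 0.9%) = 19.7399%
α = Rp − E[R] = 3.2% − 19.7399% = -16.5399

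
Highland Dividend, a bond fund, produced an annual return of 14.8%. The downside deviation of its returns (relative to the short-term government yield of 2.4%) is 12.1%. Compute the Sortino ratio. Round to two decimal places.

1.02

Sortino = (Rp − Rf) / σd = (14.8% − 2.4%) / 12.1% = 12.40% / 12.1% = 1.0248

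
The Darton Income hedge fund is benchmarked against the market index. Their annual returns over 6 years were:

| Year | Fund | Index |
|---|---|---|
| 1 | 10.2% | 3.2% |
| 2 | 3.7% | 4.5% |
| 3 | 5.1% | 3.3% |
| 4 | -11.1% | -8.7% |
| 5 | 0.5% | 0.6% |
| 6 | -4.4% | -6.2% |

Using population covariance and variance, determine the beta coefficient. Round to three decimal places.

1.249

r̄p = 0.6667%,  r̄m = -0.5500%
Cov = Σ(rp − r̄p)(rm − r̄m) / 6 = 32.0783
Var(rm) = Σ(rm − r̄m)² / 6 = 25.6758
β = Cov / Var = 32.0783 / 25.6758 = 1.2494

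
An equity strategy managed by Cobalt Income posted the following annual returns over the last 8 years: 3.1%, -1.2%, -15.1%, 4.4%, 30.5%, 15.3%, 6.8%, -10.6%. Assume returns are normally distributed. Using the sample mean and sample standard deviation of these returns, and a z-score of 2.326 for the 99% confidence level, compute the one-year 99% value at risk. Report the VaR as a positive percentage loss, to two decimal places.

Mean return r̄ = 33.20 / 8 = 4.1500%
Sample std dev = √[1443.5800 / 7] = 14.3606%
VaR = −(r̄ − z·σ) = −(4.1500 − 2.326 × 14.3606) = −(-29.2528) = 29.2528%

29.25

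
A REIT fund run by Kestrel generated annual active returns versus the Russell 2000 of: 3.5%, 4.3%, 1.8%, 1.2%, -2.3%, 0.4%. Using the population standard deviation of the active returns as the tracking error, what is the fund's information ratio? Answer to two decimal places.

Mean return μ = 8.90 / 6 = 1.4833%
Population σ = √[Σ(r − μ)² / 6] = √[27.6683 / 6] = √4.6114 = 2.1474%
IR = μ / tracking error = 1.4833 / 2.1474 = 0.6907

0.69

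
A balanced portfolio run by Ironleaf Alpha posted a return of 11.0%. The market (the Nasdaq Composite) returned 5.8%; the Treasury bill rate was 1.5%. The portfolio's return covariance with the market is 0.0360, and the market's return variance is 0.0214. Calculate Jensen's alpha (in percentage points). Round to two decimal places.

2.27

β = Cov / Var = 0.0360 / 0.0214 = 1.6822
E[R] = Rf + β(Rm − Rf) = 1.5% + 1.6822 × (5.8% − 1.5%) = 8.7335%
α = Rp − E[R] = 11.0% − 8.7335% = 2.2665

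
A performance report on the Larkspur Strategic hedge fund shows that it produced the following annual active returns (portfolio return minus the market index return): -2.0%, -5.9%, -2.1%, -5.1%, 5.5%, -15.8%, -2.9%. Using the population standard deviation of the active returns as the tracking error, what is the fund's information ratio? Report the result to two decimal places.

-0.69

Mean return r̄ = -28.30 / 7 = -4.0429%
Population std dev = √[243.1171 / 7] = 5.8933%
IR = r̄ / tracking error = -4.0429 / 5.8933 = -0.6860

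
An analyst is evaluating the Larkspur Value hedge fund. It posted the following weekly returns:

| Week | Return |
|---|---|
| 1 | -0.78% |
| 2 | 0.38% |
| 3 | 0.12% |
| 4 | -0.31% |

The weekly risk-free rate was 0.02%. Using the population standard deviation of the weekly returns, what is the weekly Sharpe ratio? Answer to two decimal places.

Mean return μ = -0.590 / 4 = -0.1475%
Σ(r − μ)² = (-0.78 − (-0.1475))² + (0.38 − (-0.1475))² + … = 0.7763
population σ = √(0.7763 / 4) = √0.1941 = 0.4406%
Sharpe = (μ − rf) / σ = (-0.1475 − 0.02) / 0.4406 = -0.1675 / 0.4406 = -0.3802

-0.38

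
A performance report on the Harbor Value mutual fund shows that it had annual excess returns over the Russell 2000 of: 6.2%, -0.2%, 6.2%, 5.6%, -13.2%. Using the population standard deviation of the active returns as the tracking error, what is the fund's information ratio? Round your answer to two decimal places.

r̄ = (6.2 − 0.2 + 6.2 + 5.6 − 13.2) / 5 = 4.60 / 5 = 0.9200%
Σ(r − r̄)² = (6.2 − 0.9200)² + (-0.2 − 0.9200)² + (6.2 − 0.9200)² + … = 278.2880
σ = √[278.2880 / 5] = 7.4604%
IR = r̄ / tracking error = 0.9200 / 7.4604 = 0.1233

0.12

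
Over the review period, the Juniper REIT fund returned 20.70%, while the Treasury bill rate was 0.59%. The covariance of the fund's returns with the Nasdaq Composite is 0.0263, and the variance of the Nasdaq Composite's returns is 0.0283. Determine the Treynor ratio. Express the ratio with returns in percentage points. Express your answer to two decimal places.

21.64

β = Cov / Var = 0.0263 / 0.0283 = 0.9293
Treynor = (Rp − Rf) / β = (20.70% − 0.59%) / 0.9293 = 20.11 / 0.9293 = 21.6399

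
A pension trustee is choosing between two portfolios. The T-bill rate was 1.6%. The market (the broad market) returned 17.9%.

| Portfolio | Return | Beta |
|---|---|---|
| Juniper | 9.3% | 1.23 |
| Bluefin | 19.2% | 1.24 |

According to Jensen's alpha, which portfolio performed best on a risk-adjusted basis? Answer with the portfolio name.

Bluefin

Juniper: α = 9.3% − [1.6% + 1.23 × (17.9% − 1.6%)] = -12.349
Bluefin: α = 19.2% − [1.6% + 1.24 × (17.9% − 1.6%)] = -2.612
Highest: Bluefin (-2.612).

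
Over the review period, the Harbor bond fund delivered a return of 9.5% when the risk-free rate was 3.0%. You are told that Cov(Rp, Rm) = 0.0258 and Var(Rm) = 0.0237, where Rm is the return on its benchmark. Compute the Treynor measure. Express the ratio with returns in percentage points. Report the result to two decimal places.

β = Cov / Var = 0.0258 / 0.0237 = 1.0886
Treynor = (Rp − Rf) / β = (9.5% − 3.0%) / 1.0886 = 6.50 / 1.0886 = 5.9710

5.97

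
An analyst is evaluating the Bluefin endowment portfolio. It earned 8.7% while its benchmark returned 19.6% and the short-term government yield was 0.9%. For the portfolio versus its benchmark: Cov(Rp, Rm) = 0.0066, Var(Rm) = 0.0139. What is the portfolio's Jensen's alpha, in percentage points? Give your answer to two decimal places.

-1.08

β = Cov / Var = 0.0066 / 0.0139 = 0.4748
E[R] = Rf + β(Rm − Rf) = 0.9% + 0.4748 × (19.6% − 0.9%) = 9.7788%
α = Rp − E[R] = 8.7% − 9.7788% = -1.0788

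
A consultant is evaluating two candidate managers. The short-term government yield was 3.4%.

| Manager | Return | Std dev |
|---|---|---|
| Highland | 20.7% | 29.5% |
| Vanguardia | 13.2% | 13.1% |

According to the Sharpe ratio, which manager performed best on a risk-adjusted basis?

Highland: Sharpe ratio = (20.7% − 3.4%) / 29.5% = 0.586
Vanguardia: Sharpe ratio = (13.2% − 3.4%) / 13.1% = 0.748
Highest: Vanguardia (0.748).

Vanguardia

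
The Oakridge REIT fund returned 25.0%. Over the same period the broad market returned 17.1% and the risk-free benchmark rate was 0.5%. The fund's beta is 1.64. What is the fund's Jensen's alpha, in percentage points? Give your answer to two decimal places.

CAPM expected return = Rf + β(Rm − Rf) = 0.5% + 1.64 × (17.1% − 0.5%) = 0.5 + 1.64 × 16.60 = 27.7240%
Jensen's α = Rp − E[R] = 25.0% − 27.7240% = -2.7240

-2.72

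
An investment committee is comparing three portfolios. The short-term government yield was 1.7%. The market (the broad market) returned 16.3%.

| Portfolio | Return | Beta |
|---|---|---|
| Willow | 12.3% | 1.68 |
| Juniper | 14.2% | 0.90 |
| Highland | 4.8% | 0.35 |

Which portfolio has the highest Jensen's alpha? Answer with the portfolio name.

Juniper

Willow: α = 12.3% − [1.7% + 1.68 × (16.3% − 1.7%)] = -13.928
Juniper: α = 14.2% − [1.7% + 0.90 × (16.3% − 1.7%)] = -0.640
Highland: α = 4.8% − [1.7% + 0.35 × (16.3% − 1.7%)] = -2.010
Highest: Juniper (-0.640).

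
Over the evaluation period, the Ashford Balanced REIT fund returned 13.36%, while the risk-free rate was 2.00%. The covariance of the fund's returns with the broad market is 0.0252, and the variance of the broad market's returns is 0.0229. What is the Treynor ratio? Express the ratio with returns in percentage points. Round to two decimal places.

β = Cov / Var = 0.0252 / 0.0229 = 1.1004
Treynor = (Rp − Rf) / β = (13.36% − 2.00%) / 1.1004 = 11.36 / 1.1004 = 10.3235

10.32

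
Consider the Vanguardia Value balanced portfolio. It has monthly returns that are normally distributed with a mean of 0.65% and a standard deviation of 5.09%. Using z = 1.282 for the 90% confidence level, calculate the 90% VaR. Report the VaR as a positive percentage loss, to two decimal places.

5.88

VaR (as % loss) = −(μ − z·σ) = −(0.65% − 1.282 × 5.09%) = −(-5.87538%) = 5.87538%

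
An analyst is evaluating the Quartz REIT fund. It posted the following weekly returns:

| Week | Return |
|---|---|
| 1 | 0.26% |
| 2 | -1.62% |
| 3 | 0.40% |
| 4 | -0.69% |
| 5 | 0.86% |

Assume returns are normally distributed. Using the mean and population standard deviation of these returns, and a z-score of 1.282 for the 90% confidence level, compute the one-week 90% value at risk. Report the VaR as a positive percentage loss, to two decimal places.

μ = (0.26 − 1.62 + 0.4 − 0.69 + 0.86) / 5 = -0.790 / 5 = -0.1580%
Σ(r − μ)² = (0.26 − (-0.1580))² + (-1.62 − (-0.1580))² + … = 3.9429
σ = √[3.9429 / 5] = 0.8880%
VaR = −(μ − z·σ) = −(-0.1580 − 1.282 × 0.8880) = −(-1.2964) = 1.2964%

1.30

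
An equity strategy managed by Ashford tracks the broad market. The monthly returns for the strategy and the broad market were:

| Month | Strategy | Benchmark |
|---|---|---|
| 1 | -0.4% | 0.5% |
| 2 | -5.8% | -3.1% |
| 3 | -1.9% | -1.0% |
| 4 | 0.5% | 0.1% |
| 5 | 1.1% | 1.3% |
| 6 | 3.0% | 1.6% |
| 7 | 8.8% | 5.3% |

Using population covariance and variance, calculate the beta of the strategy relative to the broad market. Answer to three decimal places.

1.724

r̄p = 0.7571%,  r̄m = 0.6714%
Cov = Σ(rp − r̄p)(rm − r̄m) / 7 = 9.8631
Var(rm) = Σ(rm − r̄m)² / 7 = 5.7220
β = Cov / Var = 9.8631 / 5.7220 = 1.7237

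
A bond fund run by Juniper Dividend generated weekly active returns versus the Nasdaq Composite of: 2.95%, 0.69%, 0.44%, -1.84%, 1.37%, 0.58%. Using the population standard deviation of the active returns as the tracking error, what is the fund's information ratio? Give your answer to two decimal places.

r̄ = (2.95 + 0.69 + 0.44 − 1.84 + 1.37 + 0.58) / 6 = 4.190 / 6 = 0.6983%
Σ(r − r̄)² = 12.0451; population σ = √(12.0451/6) = 1.4169%
IR = r̄ / tracking error = 0.6983 / 1.4169 = 0.4928

0.49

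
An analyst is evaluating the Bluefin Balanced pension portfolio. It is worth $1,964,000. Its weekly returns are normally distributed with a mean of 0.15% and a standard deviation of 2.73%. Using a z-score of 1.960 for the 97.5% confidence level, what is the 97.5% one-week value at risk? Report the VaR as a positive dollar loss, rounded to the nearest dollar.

Return at the 97.5% tail: μ − z·σ = 0.15% − 1.960 × 2.73% = 0.15 − 5.3508 = -5.2008%
VaR = −(-5.2008%) × $1,964,000 = 5.2008% × $1,964,000 = $102,144

$102,144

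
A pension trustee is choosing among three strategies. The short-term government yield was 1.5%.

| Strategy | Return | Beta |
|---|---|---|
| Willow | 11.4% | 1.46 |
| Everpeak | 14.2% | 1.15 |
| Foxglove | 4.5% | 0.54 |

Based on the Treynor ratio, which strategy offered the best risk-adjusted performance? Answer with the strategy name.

Willow: Treynor = (11.4% − 1.5%) / 1.46 = 6.781
Everpeak: Treynor = (14.2% − 1.5%) / 1.15 = 11.043
Foxglove: Treynor = (4.5% − 1.5%) / 0.54 = 5.556
Highest: Everpeak (11.043).

Everpeak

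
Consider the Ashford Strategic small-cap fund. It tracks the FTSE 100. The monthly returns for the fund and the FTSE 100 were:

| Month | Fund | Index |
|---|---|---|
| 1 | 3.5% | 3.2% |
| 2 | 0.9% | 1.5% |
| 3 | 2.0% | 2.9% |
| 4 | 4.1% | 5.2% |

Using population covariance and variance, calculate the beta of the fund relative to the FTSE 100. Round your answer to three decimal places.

0.870

r̄p = 2.6250%,  r̄m = 3.2000%
Cov = Σ(rp − r̄p)(rm − r̄m) / 4 = 1.5175
Var(rm) = Σ(rm − r̄m)² / 4 = 1.7450
β = Cov / Var = 1.5175 / 1.7450 = 0.8696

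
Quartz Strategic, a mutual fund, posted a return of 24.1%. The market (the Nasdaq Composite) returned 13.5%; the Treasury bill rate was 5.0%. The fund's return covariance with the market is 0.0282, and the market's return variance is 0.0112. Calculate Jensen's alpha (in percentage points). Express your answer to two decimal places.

-2.30

β = Cov / Var = 0.0282 / 0.0112 = 2.5179
E[R] = Rf + β(Rm − Rf) = 5.0% + 2.5179 × (13.5% − 5.0%) = 26.4022%
α = Rp − E[R] = 24.1% − 26.4022% = -2.3022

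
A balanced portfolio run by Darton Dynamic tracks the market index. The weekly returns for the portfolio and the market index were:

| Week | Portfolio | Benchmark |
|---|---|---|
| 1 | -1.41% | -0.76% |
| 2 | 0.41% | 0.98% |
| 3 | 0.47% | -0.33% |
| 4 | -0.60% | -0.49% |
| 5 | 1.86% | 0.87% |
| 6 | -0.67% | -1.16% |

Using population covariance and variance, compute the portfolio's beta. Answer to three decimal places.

r̄p = 0.0100%,  r̄m = -0.1483%
Cov = Σ(rp − r̄p)(rm − r̄m) / 6 = 0.6694
Var(rm) = Σ(rm − r̄m)² / 6 = 0.6429
β = Cov / Var = 0.6694 / 0.6429 = 1.0412

1.041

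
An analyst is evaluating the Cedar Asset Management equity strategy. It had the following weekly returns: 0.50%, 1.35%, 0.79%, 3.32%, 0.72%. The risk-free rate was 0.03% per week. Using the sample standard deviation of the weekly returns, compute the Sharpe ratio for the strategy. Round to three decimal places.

1.133

μ = (0.5 + 1.35 + 0.79 + 3.32 + 0.72) / 5 = 1.3360%
Σ(r − μ)² = (0.5 − 1.3360)² + (1.35 − 1.3360)² + (0.79 − 1.3360)² + … = 5.3129
sample σ = √(5.3129 / 4) = √1.3282 = 1.1525%
Sharpe = (μ − rf) / σ = (1.3360 − 0.03) / 1.1525 = 1.3060 / 1.1525 = 1.1332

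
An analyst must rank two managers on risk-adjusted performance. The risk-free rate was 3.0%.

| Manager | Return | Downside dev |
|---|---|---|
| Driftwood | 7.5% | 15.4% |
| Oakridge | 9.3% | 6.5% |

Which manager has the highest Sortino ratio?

Driftwood: Sortino ratio = (7.5% − 3.0%) / 15.4% = 0.292
Oakridge: Sortino ratio = (9.3% − 3.0%) / 6.5% = 0.969
Highest: Oakridge (0.969).

Oakridge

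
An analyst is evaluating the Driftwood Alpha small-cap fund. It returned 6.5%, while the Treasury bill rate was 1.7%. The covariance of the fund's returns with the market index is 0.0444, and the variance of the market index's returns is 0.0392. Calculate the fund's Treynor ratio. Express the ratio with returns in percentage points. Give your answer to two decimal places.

β = Cov / Var = 0.0444 / 0.0392 = 1.1327
Treynor = (Rp − Rf) / β = (6.5% − 1.7%) / 1.1327 = 4.80 / 1.1327 = 4.2377

4.24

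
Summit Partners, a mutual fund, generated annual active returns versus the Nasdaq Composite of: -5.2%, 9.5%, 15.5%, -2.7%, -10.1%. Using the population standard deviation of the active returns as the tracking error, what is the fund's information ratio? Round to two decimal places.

0.15

r̄ = (-5.2 + 9.5 + 15.5 − 2.7 − 10.1) / 5 = 1.4000%
Σ(r − r̄)² = 457.0400; population σ = √(457.0400/5) = 9.5608%
IR = r̄ / tracking error = 1.4000 / 9.5608 = 0.1464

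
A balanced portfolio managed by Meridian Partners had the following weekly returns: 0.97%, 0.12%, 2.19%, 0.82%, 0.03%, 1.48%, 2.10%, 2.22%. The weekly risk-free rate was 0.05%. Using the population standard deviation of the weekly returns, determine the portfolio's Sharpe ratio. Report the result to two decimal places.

1.42

r̄ = (0.97 + 0.12 + 2.19 + 0.82 + 0.03 + 1.48 + 2.1 + 2.22) / 8 = 9.930 / 8 = 1.2413%
Σ(r − r̄)² = (0.97 − 1.2413)² + (0.12 − 1.2413)² + (2.19 − 1.2413)² + … = 5.6279
population σ = √(5.6279 / 8) = √0.7035 = 0.8387%
Sharpe = (r̄ − rf) / σ = (1.2413 − 0.05) / 0.8387 = 1.1913 / 0.8387 = 1.4204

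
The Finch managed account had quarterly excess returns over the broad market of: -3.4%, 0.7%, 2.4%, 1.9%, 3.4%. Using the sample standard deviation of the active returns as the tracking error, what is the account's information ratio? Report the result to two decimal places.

r̄ = (-3.4 + 0.7 + 2.4 + 1.9 + 3.4) / 5 = 1.0000%
Sample std dev = √[27.9800 / 4] = 2.6448%
IR = r̄ / tracking error = 1.0000 / 2.6448 = 0.3781

0.38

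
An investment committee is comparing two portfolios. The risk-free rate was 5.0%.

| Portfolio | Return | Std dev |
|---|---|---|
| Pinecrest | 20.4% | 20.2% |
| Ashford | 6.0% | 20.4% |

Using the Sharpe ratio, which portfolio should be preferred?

Pinecrest

Pinecrest: Sharpe ratio = (20.4% − 5.0%) / 20.2% = 0.762
Ashford: Sharpe ratio = (6.0% − 5.0%) / 20.4% = 0.049
Highest: Pinecrest (0.762).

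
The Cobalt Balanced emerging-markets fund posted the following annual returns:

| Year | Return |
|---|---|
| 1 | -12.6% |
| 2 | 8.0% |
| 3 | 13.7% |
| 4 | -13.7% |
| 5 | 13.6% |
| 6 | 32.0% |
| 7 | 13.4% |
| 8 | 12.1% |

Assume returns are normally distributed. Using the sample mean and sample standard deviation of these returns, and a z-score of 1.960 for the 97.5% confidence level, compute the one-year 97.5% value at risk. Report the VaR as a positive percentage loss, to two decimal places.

r̄ = (-12.6 + 8 + 13.7 − 13.7 + 13.6 + 32 + 13.4 + 12.1) / 8 = 66.50 / 8 = 8.3125%
Σ(r − r̄)² = (-12.6 − 8.3125)² + (8 − 8.3125)² + … = 1580.2888
sample σ = √(1580.2888 / 7) = √225.7555 = 15.0252%
VaR = −(r̄ − z·σ) = −(8.3125 − 1.960 × 15.0252) = −(-21.1369) = 21.1369%

21.14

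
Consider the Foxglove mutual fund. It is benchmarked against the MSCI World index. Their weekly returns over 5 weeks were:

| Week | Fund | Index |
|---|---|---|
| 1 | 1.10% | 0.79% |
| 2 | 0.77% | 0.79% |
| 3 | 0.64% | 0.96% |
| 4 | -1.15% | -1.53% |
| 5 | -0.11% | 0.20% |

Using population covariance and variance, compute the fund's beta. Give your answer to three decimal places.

0.828

r̄p = 0.2500%,  r̄m = 0.2420%
Cov = Σ(rp − r̄p)(rm − r̄m) / 5 = 0.7053
Var(rm) = Σ(rm − r̄m)² / 5 = 0.8516
β = Cov / Var = 0.7053 / 0.8516 = 0.8282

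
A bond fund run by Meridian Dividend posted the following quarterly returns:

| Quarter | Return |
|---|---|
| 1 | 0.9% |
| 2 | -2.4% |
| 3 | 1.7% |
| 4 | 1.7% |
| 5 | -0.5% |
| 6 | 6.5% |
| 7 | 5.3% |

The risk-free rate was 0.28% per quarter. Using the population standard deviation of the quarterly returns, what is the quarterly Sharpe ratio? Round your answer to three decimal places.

r̄ = (0.9 − 2.4 + 1.7 + 1.7 − 0.5 + 6.5 + 5.3) / 7 = 13.20 / 7 = 1.8857%
Σ(r − r̄)² = 58.0486; population σ = √(58.0486/7) = 2.8797%
Sharpe = (r̄ − rf) / σ = (1.8857 − 0.28) / 2.8797 = 1.6057 / 2.8797 = 0.5576

0.558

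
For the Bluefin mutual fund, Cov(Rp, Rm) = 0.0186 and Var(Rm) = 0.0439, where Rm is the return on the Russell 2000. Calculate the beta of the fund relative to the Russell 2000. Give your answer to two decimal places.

0.42

β = Cov(Rp, Rm) / Var(Rm) = 0.0186 / 0.0439 = 0.4237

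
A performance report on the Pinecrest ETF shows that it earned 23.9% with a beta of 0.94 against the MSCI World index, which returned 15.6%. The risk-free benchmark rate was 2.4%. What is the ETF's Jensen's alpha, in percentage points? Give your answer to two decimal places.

9.09

CAPM expected return = Rf + β(Rm − Rf) = 2.4% + 0.94 × (15.6% − 2.4%) = 2.4 + 0.94 × 13.20 = 14.8080%
Jensen's α = Rp − E[R] = 23.9% − 14.8080% = 9.0920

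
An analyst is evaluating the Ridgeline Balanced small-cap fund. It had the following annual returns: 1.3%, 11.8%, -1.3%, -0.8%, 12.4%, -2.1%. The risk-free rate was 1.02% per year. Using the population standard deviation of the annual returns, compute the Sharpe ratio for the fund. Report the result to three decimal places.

μ = (1.3 + 11.8 − 1.3 − 0.8 + 12.4 − 2.1) / 6 = 21.30 / 6 = 3.5500%
Population std dev = √[225.8150 / 6] = 6.1348%
Sharpe = (μ − rf) / σ = (3.5500 − 1.02) / 6.1348 = 2.5300 / 6.1348 = 0.4124

0.412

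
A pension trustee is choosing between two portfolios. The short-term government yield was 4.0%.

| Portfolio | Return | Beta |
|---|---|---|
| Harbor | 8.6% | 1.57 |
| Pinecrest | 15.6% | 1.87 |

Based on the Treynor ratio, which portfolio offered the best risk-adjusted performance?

Pinecrest

Harbor: Treynor = (8.6% − 4.0%) / 1.57 = 2.930
Pinecrest: Treynor = (15.6% − 4.0%) / 1.87 = 6.203
Highest: Pinecrest (6.203).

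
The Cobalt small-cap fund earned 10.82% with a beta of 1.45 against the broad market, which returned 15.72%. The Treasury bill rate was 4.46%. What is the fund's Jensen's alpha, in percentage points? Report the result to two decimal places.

CAPM expected return = Rf + β(Rm − Rf) = 4.46% + 1.45 × (15.72% − 4.46%) = 4.46 + 1.45 × 11.26 = 20.7870%
Jensen's α = Rp − E[R] = 10.82% − 20.7870% = -9.9670

-9.97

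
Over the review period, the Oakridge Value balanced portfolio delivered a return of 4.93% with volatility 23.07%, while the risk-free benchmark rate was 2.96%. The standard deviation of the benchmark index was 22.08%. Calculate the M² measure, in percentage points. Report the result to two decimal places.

Sharpe = (Rp − Rf) / σp = (4.93% − 2.96%) / 23.07% = 0.0854
M² = Rf + Sharpe × σm = 2.96% + 0.0854 × 22.08% = 4.8456%

4.85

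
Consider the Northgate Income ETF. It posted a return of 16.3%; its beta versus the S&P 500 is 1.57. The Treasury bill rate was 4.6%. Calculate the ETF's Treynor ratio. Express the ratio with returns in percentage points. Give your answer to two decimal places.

Treynor = (Rp − Rf) / β = (16.3% − 4.6%) / 1.57 = 11.70 / 1.57 = 7.4522

7.45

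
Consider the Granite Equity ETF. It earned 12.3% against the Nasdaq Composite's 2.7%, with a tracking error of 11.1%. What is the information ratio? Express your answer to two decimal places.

0.86

IR = (Rp − Rb) / TE = (12.3% − 2.7%) / 11.1% = 9.60% / 11.1% = 0.8649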